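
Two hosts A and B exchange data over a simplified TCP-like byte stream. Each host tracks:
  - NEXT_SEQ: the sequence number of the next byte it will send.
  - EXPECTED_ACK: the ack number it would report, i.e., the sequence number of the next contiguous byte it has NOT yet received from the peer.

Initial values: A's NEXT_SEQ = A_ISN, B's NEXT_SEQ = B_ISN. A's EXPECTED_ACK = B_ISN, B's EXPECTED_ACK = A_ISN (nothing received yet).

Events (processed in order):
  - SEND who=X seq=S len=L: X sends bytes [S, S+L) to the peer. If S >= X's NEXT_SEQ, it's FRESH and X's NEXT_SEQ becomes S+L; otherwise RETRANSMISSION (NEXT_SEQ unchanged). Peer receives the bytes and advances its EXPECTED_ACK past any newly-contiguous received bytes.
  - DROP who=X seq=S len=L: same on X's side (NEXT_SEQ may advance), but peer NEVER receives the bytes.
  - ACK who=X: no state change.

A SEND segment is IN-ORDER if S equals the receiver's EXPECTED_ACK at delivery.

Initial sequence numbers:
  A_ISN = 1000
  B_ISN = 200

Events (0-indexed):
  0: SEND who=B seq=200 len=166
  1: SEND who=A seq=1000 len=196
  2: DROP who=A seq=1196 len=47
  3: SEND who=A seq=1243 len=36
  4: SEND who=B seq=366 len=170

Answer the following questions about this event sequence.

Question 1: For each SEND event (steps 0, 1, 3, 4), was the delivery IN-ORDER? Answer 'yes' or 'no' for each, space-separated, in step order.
Answer: yes yes no yes

Derivation:
Step 0: SEND seq=200 -> in-order
Step 1: SEND seq=1000 -> in-order
Step 3: SEND seq=1243 -> out-of-order
Step 4: SEND seq=366 -> in-order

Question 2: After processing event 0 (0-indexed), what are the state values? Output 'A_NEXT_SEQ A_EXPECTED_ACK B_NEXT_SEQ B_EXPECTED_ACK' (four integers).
After event 0: A_seq=1000 A_ack=366 B_seq=366 B_ack=1000

1000 366 366 1000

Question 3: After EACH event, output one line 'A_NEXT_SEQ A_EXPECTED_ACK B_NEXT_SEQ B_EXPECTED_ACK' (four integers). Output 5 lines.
1000 366 366 1000
1196 366 366 1196
1243 366 366 1196
1279 366 366 1196
1279 536 536 1196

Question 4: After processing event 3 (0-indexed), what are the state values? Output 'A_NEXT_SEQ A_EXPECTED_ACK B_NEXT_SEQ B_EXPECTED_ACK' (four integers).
After event 0: A_seq=1000 A_ack=366 B_seq=366 B_ack=1000
After event 1: A_seq=1196 A_ack=366 B_seq=366 B_ack=1196
After event 2: A_seq=1243 A_ack=366 B_seq=366 B_ack=1196
After event 3: A_seq=1279 A_ack=366 B_seq=366 B_ack=1196

1279 366 366 1196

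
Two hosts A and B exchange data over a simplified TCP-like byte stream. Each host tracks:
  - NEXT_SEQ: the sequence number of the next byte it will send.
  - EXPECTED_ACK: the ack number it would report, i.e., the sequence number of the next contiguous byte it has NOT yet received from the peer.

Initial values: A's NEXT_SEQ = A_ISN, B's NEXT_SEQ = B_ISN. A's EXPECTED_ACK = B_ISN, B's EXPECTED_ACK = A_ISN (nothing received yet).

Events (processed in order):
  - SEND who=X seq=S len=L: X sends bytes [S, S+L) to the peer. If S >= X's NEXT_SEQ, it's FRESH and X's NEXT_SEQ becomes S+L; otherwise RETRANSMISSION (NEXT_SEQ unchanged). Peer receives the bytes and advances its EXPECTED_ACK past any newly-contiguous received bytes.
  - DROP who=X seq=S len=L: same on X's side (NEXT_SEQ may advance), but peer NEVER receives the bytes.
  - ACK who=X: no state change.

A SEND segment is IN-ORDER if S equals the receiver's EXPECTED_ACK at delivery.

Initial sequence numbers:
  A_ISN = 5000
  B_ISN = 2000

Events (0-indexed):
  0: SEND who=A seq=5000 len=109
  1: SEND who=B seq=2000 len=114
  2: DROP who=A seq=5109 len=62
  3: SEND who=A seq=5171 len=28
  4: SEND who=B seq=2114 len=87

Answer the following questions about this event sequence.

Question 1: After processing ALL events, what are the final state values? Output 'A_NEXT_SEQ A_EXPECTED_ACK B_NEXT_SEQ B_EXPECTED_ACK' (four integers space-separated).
After event 0: A_seq=5109 A_ack=2000 B_seq=2000 B_ack=5109
After event 1: A_seq=5109 A_ack=2114 B_seq=2114 B_ack=5109
After event 2: A_seq=5171 A_ack=2114 B_seq=2114 B_ack=5109
After event 3: A_seq=5199 A_ack=2114 B_seq=2114 B_ack=5109
After event 4: A_seq=5199 A_ack=2201 B_seq=2201 B_ack=5109

Answer: 5199 2201 2201 5109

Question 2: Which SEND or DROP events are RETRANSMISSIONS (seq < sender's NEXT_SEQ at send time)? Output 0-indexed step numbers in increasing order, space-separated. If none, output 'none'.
Answer: none

Derivation:
Step 0: SEND seq=5000 -> fresh
Step 1: SEND seq=2000 -> fresh
Step 2: DROP seq=5109 -> fresh
Step 3: SEND seq=5171 -> fresh
Step 4: SEND seq=2114 -> fresh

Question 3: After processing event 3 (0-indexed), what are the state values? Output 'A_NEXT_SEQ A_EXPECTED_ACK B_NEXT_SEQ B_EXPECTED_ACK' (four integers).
After event 0: A_seq=5109 A_ack=2000 B_seq=2000 B_ack=5109
After event 1: A_seq=5109 A_ack=2114 B_seq=2114 B_ack=5109
After event 2: A_seq=5171 A_ack=2114 B_seq=2114 B_ack=5109
After event 3: A_seq=5199 A_ack=2114 B_seq=2114 B_ack=5109

5199 2114 2114 5109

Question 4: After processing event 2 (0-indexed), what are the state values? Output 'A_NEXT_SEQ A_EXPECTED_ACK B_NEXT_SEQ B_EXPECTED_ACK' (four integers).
After event 0: A_seq=5109 A_ack=2000 B_seq=2000 B_ack=5109
After event 1: A_seq=5109 A_ack=2114 B_seq=2114 B_ack=5109
After event 2: A_seq=5171 A_ack=2114 B_seq=2114 B_ack=5109

5171 2114 2114 5109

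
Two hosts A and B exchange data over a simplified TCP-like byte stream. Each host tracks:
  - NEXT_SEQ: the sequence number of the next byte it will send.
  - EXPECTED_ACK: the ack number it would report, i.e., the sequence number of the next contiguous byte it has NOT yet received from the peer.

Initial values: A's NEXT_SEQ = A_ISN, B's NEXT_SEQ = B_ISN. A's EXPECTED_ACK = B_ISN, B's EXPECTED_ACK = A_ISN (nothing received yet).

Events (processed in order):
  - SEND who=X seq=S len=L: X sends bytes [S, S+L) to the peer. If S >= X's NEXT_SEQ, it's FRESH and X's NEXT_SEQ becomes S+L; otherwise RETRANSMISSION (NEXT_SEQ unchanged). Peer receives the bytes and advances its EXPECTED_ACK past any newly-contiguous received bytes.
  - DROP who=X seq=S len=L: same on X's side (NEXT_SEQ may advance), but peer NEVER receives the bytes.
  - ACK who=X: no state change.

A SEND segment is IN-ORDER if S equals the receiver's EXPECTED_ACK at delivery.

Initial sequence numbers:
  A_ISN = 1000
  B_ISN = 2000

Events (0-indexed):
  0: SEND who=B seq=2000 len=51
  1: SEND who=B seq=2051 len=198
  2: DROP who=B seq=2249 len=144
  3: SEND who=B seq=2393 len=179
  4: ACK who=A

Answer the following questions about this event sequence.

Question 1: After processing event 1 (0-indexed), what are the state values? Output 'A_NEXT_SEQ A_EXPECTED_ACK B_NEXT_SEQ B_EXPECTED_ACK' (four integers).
After event 0: A_seq=1000 A_ack=2051 B_seq=2051 B_ack=1000
After event 1: A_seq=1000 A_ack=2249 B_seq=2249 B_ack=1000

1000 2249 2249 1000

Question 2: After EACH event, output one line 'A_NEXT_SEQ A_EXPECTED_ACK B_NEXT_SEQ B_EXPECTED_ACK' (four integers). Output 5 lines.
1000 2051 2051 1000
1000 2249 2249 1000
1000 2249 2393 1000
1000 2249 2572 1000
1000 2249 2572 1000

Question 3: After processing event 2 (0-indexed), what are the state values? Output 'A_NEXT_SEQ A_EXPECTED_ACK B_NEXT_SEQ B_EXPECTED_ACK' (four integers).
After event 0: A_seq=1000 A_ack=2051 B_seq=2051 B_ack=1000
After event 1: A_seq=1000 A_ack=2249 B_seq=2249 B_ack=1000
After event 2: A_seq=1000 A_ack=2249 B_seq=2393 B_ack=1000

1000 2249 2393 1000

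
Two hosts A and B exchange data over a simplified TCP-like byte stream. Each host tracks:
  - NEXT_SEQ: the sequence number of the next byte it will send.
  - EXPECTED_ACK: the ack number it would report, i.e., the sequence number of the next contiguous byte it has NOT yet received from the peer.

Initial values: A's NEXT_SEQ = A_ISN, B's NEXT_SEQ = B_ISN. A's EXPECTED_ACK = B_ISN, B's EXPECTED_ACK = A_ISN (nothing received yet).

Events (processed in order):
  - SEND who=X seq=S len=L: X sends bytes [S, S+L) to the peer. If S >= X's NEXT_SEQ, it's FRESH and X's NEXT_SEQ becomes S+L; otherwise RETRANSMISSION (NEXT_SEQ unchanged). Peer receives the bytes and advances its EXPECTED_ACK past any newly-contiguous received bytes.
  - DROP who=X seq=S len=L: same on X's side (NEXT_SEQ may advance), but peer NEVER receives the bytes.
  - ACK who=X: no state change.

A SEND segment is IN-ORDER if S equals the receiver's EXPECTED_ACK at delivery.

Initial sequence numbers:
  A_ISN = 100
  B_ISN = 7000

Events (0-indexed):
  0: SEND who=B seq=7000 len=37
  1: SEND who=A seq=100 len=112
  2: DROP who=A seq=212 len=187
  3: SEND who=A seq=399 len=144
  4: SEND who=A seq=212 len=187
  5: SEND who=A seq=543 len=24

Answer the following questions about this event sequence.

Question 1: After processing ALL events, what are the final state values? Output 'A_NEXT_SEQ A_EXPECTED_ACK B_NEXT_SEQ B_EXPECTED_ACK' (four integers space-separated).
After event 0: A_seq=100 A_ack=7037 B_seq=7037 B_ack=100
After event 1: A_seq=212 A_ack=7037 B_seq=7037 B_ack=212
After event 2: A_seq=399 A_ack=7037 B_seq=7037 B_ack=212
After event 3: A_seq=543 A_ack=7037 B_seq=7037 B_ack=212
After event 4: A_seq=543 A_ack=7037 B_seq=7037 B_ack=543
After event 5: A_seq=567 A_ack=7037 B_seq=7037 B_ack=567

Answer: 567 7037 7037 567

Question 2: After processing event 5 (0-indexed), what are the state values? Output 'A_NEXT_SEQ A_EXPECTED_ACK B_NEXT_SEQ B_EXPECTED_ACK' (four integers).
After event 0: A_seq=100 A_ack=7037 B_seq=7037 B_ack=100
After event 1: A_seq=212 A_ack=7037 B_seq=7037 B_ack=212
After event 2: A_seq=399 A_ack=7037 B_seq=7037 B_ack=212
After event 3: A_seq=543 A_ack=7037 B_seq=7037 B_ack=212
After event 4: A_seq=543 A_ack=7037 B_seq=7037 B_ack=543
After event 5: A_seq=567 A_ack=7037 B_seq=7037 B_ack=567

567 7037 7037 567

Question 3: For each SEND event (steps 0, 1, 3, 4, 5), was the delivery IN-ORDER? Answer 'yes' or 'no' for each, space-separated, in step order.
Step 0: SEND seq=7000 -> in-order
Step 1: SEND seq=100 -> in-order
Step 3: SEND seq=399 -> out-of-order
Step 4: SEND seq=212 -> in-order
Step 5: SEND seq=543 -> in-order

Answer: yes yes no yes yes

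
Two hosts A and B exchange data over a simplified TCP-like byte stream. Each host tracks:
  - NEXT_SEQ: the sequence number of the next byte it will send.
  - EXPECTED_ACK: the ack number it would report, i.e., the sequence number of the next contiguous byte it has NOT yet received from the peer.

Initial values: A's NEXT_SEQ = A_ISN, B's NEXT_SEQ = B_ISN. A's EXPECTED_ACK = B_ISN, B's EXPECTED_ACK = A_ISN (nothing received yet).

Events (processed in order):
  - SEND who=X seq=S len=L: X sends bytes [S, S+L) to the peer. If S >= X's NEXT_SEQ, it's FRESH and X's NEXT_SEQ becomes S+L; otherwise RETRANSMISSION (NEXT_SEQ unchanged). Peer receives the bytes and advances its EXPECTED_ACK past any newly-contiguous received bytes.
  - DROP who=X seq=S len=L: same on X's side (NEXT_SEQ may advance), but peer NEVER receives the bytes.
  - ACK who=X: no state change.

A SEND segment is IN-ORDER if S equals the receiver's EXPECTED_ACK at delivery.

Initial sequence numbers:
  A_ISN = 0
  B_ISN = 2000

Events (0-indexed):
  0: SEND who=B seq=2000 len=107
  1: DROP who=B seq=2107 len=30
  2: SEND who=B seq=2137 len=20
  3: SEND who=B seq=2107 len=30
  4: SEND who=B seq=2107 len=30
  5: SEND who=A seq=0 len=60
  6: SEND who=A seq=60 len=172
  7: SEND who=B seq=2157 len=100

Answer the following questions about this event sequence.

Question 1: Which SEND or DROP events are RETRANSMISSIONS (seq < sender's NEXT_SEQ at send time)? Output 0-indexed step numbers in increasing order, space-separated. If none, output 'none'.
Step 0: SEND seq=2000 -> fresh
Step 1: DROP seq=2107 -> fresh
Step 2: SEND seq=2137 -> fresh
Step 3: SEND seq=2107 -> retransmit
Step 4: SEND seq=2107 -> retransmit
Step 5: SEND seq=0 -> fresh
Step 6: SEND seq=60 -> fresh
Step 7: SEND seq=2157 -> fresh

Answer: 3 4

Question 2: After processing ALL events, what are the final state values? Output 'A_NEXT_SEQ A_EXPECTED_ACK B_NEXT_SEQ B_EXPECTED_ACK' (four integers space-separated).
After event 0: A_seq=0 A_ack=2107 B_seq=2107 B_ack=0
After event 1: A_seq=0 A_ack=2107 B_seq=2137 B_ack=0
After event 2: A_seq=0 A_ack=2107 B_seq=2157 B_ack=0
After event 3: A_seq=0 A_ack=2157 B_seq=2157 B_ack=0
After event 4: A_seq=0 A_ack=2157 B_seq=2157 B_ack=0
After event 5: A_seq=60 A_ack=2157 B_seq=2157 B_ack=60
After event 6: A_seq=232 A_ack=2157 B_seq=2157 B_ack=232
After event 7: A_seq=232 A_ack=2257 B_seq=2257 B_ack=232

Answer: 232 2257 2257 232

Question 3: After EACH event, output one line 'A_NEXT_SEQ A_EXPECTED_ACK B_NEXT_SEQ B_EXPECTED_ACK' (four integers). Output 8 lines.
0 2107 2107 0
0 2107 2137 0
0 2107 2157 0
0 2157 2157 0
0 2157 2157 0
60 2157 2157 60
232 2157 2157 232
232 2257 2257 232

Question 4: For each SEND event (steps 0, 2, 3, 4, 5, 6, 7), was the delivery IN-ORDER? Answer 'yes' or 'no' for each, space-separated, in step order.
Answer: yes no yes no yes yes yes

Derivation:
Step 0: SEND seq=2000 -> in-order
Step 2: SEND seq=2137 -> out-of-order
Step 3: SEND seq=2107 -> in-order
Step 4: SEND seq=2107 -> out-of-order
Step 5: SEND seq=0 -> in-order
Step 6: SEND seq=60 -> in-order
Step 7: SEND seq=2157 -> in-order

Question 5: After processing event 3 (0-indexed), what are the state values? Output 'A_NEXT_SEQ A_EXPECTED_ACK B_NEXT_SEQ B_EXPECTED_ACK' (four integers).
After event 0: A_seq=0 A_ack=2107 B_seq=2107 B_ack=0
After event 1: A_seq=0 A_ack=2107 B_seq=2137 B_ack=0
After event 2: A_seq=0 A_ack=2107 B_seq=2157 B_ack=0
After event 3: A_seq=0 A_ack=2157 B_seq=2157 B_ack=0

0 2157 2157 0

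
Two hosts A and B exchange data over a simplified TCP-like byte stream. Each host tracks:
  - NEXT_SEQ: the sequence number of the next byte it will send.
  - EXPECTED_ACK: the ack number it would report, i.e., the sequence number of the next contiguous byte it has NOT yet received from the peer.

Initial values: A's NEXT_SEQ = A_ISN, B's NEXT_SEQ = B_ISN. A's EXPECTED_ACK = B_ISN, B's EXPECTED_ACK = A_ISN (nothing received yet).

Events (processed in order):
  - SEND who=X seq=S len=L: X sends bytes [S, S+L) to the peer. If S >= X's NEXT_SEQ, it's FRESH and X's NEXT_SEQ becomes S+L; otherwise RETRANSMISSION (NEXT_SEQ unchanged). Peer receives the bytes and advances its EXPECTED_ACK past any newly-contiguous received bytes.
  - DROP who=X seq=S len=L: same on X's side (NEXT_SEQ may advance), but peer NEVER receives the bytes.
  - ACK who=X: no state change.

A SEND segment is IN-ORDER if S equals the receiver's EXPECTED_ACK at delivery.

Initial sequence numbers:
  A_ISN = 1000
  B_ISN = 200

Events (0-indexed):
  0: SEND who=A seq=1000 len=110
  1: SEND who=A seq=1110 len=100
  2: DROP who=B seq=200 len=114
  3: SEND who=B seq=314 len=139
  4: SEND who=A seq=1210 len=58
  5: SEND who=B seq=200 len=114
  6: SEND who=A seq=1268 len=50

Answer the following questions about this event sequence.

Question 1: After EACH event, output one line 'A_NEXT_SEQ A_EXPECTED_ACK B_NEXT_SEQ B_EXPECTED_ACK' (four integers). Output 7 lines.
1110 200 200 1110
1210 200 200 1210
1210 200 314 1210
1210 200 453 1210
1268 200 453 1268
1268 453 453 1268
1318 453 453 1318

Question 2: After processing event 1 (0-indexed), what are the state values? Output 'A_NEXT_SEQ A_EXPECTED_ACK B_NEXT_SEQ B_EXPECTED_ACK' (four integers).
After event 0: A_seq=1110 A_ack=200 B_seq=200 B_ack=1110
After event 1: A_seq=1210 A_ack=200 B_seq=200 B_ack=1210

1210 200 200 1210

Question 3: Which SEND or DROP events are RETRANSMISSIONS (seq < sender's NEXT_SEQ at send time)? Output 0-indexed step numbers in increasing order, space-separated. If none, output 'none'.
Answer: 5

Derivation:
Step 0: SEND seq=1000 -> fresh
Step 1: SEND seq=1110 -> fresh
Step 2: DROP seq=200 -> fresh
Step 3: SEND seq=314 -> fresh
Step 4: SEND seq=1210 -> fresh
Step 5: SEND seq=200 -> retransmit
Step 6: SEND seq=1268 -> fresh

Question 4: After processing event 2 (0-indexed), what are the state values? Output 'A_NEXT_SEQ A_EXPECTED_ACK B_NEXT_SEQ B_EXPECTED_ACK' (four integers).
After event 0: A_seq=1110 A_ack=200 B_seq=200 B_ack=1110
After event 1: A_seq=1210 A_ack=200 B_seq=200 B_ack=1210
After event 2: A_seq=1210 A_ack=200 B_seq=314 B_ack=1210

1210 200 314 1210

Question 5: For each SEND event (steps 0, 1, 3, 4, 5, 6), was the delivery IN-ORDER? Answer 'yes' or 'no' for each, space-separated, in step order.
Answer: yes yes no yes yes yes

Derivation:
Step 0: SEND seq=1000 -> in-order
Step 1: SEND seq=1110 -> in-order
Step 3: SEND seq=314 -> out-of-order
Step 4: SEND seq=1210 -> in-order
Step 5: SEND seq=200 -> in-order
Step 6: SEND seq=1268 -> in-order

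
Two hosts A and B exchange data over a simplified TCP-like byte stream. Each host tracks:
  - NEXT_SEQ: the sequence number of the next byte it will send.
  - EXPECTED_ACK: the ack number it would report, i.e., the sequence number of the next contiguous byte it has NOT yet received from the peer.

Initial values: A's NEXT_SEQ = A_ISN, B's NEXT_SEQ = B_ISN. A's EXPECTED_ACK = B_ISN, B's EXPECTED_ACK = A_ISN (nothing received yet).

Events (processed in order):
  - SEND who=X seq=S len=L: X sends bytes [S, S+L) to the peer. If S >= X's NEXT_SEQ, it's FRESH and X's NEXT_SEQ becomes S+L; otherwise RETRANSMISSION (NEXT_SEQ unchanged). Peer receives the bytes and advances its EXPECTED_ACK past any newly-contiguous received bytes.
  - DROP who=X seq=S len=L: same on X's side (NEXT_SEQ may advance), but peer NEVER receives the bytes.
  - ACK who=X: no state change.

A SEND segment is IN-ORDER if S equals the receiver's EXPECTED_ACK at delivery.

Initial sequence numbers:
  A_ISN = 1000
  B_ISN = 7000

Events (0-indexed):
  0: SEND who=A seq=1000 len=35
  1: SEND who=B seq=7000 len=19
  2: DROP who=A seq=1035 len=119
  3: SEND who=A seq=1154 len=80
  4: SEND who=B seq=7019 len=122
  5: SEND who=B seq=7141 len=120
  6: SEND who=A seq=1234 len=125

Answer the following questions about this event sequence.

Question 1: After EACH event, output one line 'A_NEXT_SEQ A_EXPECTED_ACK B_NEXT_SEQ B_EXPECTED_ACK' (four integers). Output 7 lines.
1035 7000 7000 1035
1035 7019 7019 1035
1154 7019 7019 1035
1234 7019 7019 1035
1234 7141 7141 1035
1234 7261 7261 1035
1359 7261 7261 1035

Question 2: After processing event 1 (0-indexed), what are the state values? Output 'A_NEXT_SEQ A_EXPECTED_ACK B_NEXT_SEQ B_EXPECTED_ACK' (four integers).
After event 0: A_seq=1035 A_ack=7000 B_seq=7000 B_ack=1035
After event 1: A_seq=1035 A_ack=7019 B_seq=7019 B_ack=1035

1035 7019 7019 1035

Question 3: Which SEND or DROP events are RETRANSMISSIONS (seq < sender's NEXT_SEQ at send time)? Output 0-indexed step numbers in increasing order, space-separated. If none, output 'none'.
Answer: none

Derivation:
Step 0: SEND seq=1000 -> fresh
Step 1: SEND seq=7000 -> fresh
Step 2: DROP seq=1035 -> fresh
Step 3: SEND seq=1154 -> fresh
Step 4: SEND seq=7019 -> fresh
Step 5: SEND seq=7141 -> fresh
Step 6: SEND seq=1234 -> fresh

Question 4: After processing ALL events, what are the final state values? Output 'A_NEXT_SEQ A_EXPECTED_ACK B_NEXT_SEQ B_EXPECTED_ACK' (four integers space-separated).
After event 0: A_seq=1035 A_ack=7000 B_seq=7000 B_ack=1035
After event 1: A_seq=1035 A_ack=7019 B_seq=7019 B_ack=1035
After event 2: A_seq=1154 A_ack=7019 B_seq=7019 B_ack=1035
After event 3: A_seq=1234 A_ack=7019 B_seq=7019 B_ack=1035
After event 4: A_seq=1234 A_ack=7141 B_seq=7141 B_ack=1035
After event 5: A_seq=1234 A_ack=7261 B_seq=7261 B_ack=1035
After event 6: A_seq=1359 A_ack=7261 B_seq=7261 B_ack=1035

Answer: 1359 7261 7261 1035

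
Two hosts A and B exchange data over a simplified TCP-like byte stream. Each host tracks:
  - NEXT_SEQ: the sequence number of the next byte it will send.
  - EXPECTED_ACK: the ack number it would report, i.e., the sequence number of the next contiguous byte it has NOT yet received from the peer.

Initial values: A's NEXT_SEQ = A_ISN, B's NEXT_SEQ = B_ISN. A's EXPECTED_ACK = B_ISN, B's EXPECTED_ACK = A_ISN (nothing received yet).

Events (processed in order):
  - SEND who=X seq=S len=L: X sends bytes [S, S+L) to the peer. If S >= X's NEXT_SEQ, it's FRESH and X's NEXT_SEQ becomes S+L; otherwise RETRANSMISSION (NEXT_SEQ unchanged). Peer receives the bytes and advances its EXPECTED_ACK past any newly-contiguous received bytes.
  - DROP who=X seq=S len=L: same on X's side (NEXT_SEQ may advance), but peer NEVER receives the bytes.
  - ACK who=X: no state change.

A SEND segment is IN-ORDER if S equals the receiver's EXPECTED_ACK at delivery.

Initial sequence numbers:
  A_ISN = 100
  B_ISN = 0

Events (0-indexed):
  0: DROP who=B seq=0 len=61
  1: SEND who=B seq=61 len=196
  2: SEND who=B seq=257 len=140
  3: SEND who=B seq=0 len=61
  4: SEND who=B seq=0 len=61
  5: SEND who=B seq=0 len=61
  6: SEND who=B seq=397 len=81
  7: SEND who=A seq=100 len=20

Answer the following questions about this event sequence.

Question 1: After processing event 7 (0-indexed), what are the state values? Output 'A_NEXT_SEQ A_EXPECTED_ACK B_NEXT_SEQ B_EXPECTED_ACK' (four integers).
After event 0: A_seq=100 A_ack=0 B_seq=61 B_ack=100
After event 1: A_seq=100 A_ack=0 B_seq=257 B_ack=100
After event 2: A_seq=100 A_ack=0 B_seq=397 B_ack=100
After event 3: A_seq=100 A_ack=397 B_seq=397 B_ack=100
After event 4: A_seq=100 A_ack=397 B_seq=397 B_ack=100
After event 5: A_seq=100 A_ack=397 B_seq=397 B_ack=100
After event 6: A_seq=100 A_ack=478 B_seq=478 B_ack=100
After event 7: A_seq=120 A_ack=478 B_seq=478 B_ack=120

120 478 478 120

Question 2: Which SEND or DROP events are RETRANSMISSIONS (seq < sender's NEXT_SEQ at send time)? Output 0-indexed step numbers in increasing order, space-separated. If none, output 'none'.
Step 0: DROP seq=0 -> fresh
Step 1: SEND seq=61 -> fresh
Step 2: SEND seq=257 -> fresh
Step 3: SEND seq=0 -> retransmit
Step 4: SEND seq=0 -> retransmit
Step 5: SEND seq=0 -> retransmit
Step 6: SEND seq=397 -> fresh
Step 7: SEND seq=100 -> fresh

Answer: 3 4 5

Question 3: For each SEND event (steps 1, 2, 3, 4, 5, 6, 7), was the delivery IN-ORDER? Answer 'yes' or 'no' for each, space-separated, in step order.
Answer: no no yes no no yes yes

Derivation:
Step 1: SEND seq=61 -> out-of-order
Step 2: SEND seq=257 -> out-of-order
Step 3: SEND seq=0 -> in-order
Step 4: SEND seq=0 -> out-of-order
Step 5: SEND seq=0 -> out-of-order
Step 6: SEND seq=397 -> in-order
Step 7: SEND seq=100 -> in-order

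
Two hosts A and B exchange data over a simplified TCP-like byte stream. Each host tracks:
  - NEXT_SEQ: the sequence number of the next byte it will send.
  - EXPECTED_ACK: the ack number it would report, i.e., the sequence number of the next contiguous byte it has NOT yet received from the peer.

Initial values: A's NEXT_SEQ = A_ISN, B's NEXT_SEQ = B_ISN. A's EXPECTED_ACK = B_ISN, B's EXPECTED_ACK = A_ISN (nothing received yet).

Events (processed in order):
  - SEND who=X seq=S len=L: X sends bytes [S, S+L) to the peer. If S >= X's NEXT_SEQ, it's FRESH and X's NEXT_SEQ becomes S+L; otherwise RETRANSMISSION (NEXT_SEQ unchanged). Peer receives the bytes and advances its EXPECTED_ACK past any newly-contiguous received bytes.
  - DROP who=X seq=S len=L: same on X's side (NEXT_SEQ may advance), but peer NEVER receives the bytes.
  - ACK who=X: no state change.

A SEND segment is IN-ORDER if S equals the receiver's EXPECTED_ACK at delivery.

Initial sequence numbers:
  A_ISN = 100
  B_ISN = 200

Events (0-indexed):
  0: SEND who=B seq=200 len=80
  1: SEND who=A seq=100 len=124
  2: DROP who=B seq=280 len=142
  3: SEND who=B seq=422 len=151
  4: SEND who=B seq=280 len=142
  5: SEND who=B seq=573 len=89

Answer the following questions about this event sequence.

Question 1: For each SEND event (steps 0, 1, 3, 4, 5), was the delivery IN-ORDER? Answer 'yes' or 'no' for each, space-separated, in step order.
Answer: yes yes no yes yes

Derivation:
Step 0: SEND seq=200 -> in-order
Step 1: SEND seq=100 -> in-order
Step 3: SEND seq=422 -> out-of-order
Step 4: SEND seq=280 -> in-order
Step 5: SEND seq=573 -> in-order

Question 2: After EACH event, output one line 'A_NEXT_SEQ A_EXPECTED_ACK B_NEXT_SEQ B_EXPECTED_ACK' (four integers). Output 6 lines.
100 280 280 100
224 280 280 224
224 280 422 224
224 280 573 224
224 573 573 224
224 662 662 224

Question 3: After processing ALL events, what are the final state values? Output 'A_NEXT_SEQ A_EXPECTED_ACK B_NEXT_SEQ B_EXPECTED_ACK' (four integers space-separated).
Answer: 224 662 662 224

Derivation:
After event 0: A_seq=100 A_ack=280 B_seq=280 B_ack=100
After event 1: A_seq=224 A_ack=280 B_seq=280 B_ack=224
After event 2: A_seq=224 A_ack=280 B_seq=422 B_ack=224
After event 3: A_seq=224 A_ack=280 B_seq=573 B_ack=224
After event 4: A_seq=224 A_ack=573 B_seq=573 B_ack=224
After event 5: A_seq=224 A_ack=662 B_seq=662 B_ack=224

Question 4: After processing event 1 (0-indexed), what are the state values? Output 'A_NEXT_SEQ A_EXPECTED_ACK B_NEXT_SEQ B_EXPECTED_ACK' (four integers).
After event 0: A_seq=100 A_ack=280 B_seq=280 B_ack=100
After event 1: A_seq=224 A_ack=280 B_seq=280 B_ack=224

224 280 280 224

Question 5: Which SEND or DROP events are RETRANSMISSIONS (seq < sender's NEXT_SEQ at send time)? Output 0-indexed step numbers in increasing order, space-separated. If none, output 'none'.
Step 0: SEND seq=200 -> fresh
Step 1: SEND seq=100 -> fresh
Step 2: DROP seq=280 -> fresh
Step 3: SEND seq=422 -> fresh
Step 4: SEND seq=280 -> retransmit
Step 5: SEND seq=573 -> fresh

Answer: 4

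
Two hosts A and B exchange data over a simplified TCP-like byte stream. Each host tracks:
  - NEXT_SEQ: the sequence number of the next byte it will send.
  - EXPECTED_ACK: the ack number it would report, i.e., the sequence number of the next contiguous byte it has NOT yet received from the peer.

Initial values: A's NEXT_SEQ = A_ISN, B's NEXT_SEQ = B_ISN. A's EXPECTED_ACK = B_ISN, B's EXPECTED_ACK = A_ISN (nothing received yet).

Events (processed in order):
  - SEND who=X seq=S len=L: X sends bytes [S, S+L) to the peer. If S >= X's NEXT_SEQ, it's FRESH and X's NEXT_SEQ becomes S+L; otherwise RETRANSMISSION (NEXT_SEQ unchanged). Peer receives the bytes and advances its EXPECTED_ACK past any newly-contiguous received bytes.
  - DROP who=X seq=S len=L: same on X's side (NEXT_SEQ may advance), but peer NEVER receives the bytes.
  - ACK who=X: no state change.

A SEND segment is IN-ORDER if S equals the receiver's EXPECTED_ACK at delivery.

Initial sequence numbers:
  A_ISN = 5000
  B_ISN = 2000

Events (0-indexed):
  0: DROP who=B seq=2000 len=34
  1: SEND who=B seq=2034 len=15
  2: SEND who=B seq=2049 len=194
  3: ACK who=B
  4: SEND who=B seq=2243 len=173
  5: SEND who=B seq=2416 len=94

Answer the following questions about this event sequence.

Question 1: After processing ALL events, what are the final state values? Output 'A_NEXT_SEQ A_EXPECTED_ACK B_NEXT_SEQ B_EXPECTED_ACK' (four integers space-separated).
After event 0: A_seq=5000 A_ack=2000 B_seq=2034 B_ack=5000
After event 1: A_seq=5000 A_ack=2000 B_seq=2049 B_ack=5000
After event 2: A_seq=5000 A_ack=2000 B_seq=2243 B_ack=5000
After event 3: A_seq=5000 A_ack=2000 B_seq=2243 B_ack=5000
After event 4: A_seq=5000 A_ack=2000 B_seq=2416 B_ack=5000
After event 5: A_seq=5000 A_ack=2000 B_seq=2510 B_ack=5000

Answer: 5000 2000 2510 5000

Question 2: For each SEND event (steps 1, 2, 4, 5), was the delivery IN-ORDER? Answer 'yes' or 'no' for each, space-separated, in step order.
Answer: no no no no

Derivation:
Step 1: SEND seq=2034 -> out-of-order
Step 2: SEND seq=2049 -> out-of-order
Step 4: SEND seq=2243 -> out-of-order
Step 5: SEND seq=2416 -> out-of-order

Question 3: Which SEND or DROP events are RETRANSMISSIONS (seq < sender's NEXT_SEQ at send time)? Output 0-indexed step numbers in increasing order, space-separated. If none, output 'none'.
Step 0: DROP seq=2000 -> fresh
Step 1: SEND seq=2034 -> fresh
Step 2: SEND seq=2049 -> fresh
Step 4: SEND seq=2243 -> fresh
Step 5: SEND seq=2416 -> fresh

Answer: none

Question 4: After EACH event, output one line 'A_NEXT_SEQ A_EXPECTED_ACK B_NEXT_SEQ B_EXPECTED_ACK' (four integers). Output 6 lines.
5000 2000 2034 5000
5000 2000 2049 5000
5000 2000 2243 5000
5000 2000 2243 5000
5000 2000 2416 5000
5000 2000 2510 5000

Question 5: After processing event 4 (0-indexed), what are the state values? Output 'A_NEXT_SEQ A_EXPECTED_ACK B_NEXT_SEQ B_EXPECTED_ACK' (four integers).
After event 0: A_seq=5000 A_ack=2000 B_seq=2034 B_ack=5000
After event 1: A_seq=5000 A_ack=2000 B_seq=2049 B_ack=5000
After event 2: A_seq=5000 A_ack=2000 B_seq=2243 B_ack=5000
After event 3: A_seq=5000 A_ack=2000 B_seq=2243 B_ack=5000
After event 4: A_seq=5000 A_ack=2000 B_seq=2416 B_ack=5000

5000 2000 2416 5000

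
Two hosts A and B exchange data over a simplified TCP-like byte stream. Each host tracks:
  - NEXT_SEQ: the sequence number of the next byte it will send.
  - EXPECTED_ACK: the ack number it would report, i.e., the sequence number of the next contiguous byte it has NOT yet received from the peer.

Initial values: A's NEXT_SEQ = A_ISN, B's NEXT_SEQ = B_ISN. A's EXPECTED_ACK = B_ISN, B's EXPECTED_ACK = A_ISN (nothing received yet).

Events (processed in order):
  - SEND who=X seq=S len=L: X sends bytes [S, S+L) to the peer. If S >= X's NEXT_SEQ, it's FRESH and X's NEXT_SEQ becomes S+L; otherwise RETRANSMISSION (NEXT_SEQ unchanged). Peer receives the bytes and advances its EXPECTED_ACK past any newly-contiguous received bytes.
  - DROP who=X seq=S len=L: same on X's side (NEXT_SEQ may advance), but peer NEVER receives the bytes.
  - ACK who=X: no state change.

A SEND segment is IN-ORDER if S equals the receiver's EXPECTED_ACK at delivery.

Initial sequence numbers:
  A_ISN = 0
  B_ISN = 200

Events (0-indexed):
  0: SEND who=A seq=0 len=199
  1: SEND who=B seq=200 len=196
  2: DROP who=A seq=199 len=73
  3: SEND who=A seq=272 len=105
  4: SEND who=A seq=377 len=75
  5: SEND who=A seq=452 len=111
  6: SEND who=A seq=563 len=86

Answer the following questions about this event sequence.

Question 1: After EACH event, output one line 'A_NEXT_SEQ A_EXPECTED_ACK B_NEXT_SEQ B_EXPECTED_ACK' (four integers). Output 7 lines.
199 200 200 199
199 396 396 199
272 396 396 199
377 396 396 199
452 396 396 199
563 396 396 199
649 396 396 199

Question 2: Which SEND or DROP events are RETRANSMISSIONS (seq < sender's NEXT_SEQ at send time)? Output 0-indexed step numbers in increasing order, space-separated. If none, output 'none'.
Step 0: SEND seq=0 -> fresh
Step 1: SEND seq=200 -> fresh
Step 2: DROP seq=199 -> fresh
Step 3: SEND seq=272 -> fresh
Step 4: SEND seq=377 -> fresh
Step 5: SEND seq=452 -> fresh
Step 6: SEND seq=563 -> fresh

Answer: none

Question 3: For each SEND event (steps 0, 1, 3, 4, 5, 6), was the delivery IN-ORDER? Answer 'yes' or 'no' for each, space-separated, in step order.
Answer: yes yes no no no no

Derivation:
Step 0: SEND seq=0 -> in-order
Step 1: SEND seq=200 -> in-order
Step 3: SEND seq=272 -> out-of-order
Step 4: SEND seq=377 -> out-of-order
Step 5: SEND seq=452 -> out-of-order
Step 6: SEND seq=563 -> out-of-order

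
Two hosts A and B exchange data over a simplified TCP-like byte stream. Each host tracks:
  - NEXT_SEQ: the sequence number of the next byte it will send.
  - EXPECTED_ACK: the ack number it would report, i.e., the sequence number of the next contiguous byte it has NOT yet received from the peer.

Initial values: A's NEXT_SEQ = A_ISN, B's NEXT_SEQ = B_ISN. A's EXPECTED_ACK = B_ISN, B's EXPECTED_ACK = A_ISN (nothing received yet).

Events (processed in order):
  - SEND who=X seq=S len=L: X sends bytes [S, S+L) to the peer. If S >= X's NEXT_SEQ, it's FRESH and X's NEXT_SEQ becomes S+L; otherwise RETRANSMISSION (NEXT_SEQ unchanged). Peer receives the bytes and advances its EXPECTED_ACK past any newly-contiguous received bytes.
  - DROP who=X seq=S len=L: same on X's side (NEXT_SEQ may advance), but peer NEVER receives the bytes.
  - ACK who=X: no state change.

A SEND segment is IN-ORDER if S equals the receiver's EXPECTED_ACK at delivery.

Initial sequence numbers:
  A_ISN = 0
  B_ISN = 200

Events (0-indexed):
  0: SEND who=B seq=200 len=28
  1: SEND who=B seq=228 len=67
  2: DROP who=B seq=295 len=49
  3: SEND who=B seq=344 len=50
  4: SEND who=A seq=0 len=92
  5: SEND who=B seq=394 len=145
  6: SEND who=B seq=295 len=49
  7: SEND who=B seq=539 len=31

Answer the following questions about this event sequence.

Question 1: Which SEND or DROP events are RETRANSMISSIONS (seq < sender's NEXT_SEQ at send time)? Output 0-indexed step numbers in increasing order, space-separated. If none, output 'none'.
Answer: 6

Derivation:
Step 0: SEND seq=200 -> fresh
Step 1: SEND seq=228 -> fresh
Step 2: DROP seq=295 -> fresh
Step 3: SEND seq=344 -> fresh
Step 4: SEND seq=0 -> fresh
Step 5: SEND seq=394 -> fresh
Step 6: SEND seq=295 -> retransmit
Step 7: SEND seq=539 -> fresh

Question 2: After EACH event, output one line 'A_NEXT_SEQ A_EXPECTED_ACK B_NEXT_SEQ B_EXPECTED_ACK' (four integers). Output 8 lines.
0 228 228 0
0 295 295 0
0 295 344 0
0 295 394 0
92 295 394 92
92 295 539 92
92 539 539 92
92 570 570 92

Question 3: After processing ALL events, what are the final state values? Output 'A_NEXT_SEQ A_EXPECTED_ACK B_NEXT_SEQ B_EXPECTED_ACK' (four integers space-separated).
After event 0: A_seq=0 A_ack=228 B_seq=228 B_ack=0
After event 1: A_seq=0 A_ack=295 B_seq=295 B_ack=0
After event 2: A_seq=0 A_ack=295 B_seq=344 B_ack=0
After event 3: A_seq=0 A_ack=295 B_seq=394 B_ack=0
After event 4: A_seq=92 A_ack=295 B_seq=394 B_ack=92
After event 5: A_seq=92 A_ack=295 B_seq=539 B_ack=92
After event 6: A_seq=92 A_ack=539 B_seq=539 B_ack=92
After event 7: A_seq=92 A_ack=570 B_seq=570 B_ack=92

Answer: 92 570 570 92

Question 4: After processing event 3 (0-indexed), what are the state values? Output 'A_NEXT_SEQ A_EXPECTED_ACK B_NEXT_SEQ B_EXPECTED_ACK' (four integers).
After event 0: A_seq=0 A_ack=228 B_seq=228 B_ack=0
After event 1: A_seq=0 A_ack=295 B_seq=295 B_ack=0
After event 2: A_seq=0 A_ack=295 B_seq=344 B_ack=0
After event 3: A_seq=0 A_ack=295 B_seq=394 B_ack=0

0 295 394 0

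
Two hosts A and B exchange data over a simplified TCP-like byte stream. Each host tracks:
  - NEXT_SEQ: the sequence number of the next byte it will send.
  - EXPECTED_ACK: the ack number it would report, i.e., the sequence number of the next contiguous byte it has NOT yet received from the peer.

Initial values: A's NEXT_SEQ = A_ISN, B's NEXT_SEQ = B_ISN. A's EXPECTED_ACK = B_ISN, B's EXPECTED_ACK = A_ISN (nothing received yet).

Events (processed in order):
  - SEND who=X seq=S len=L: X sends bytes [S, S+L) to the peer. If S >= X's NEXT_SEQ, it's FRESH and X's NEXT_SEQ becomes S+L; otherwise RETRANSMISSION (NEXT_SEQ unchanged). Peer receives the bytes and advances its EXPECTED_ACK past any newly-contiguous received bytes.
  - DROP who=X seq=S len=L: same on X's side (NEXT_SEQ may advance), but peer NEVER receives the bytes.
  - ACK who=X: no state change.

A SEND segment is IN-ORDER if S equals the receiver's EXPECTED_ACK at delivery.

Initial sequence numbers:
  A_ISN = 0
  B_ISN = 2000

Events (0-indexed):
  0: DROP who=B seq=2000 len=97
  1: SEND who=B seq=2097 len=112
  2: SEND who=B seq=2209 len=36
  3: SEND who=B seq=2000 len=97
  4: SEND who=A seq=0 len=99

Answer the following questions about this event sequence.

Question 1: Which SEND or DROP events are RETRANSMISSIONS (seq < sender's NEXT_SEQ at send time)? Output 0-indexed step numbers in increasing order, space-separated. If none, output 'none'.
Step 0: DROP seq=2000 -> fresh
Step 1: SEND seq=2097 -> fresh
Step 2: SEND seq=2209 -> fresh
Step 3: SEND seq=2000 -> retransmit
Step 4: SEND seq=0 -> fresh

Answer: 3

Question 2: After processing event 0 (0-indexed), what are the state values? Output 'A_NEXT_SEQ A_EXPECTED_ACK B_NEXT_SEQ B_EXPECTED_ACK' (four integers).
After event 0: A_seq=0 A_ack=2000 B_seq=2097 B_ack=0

0 2000 2097 0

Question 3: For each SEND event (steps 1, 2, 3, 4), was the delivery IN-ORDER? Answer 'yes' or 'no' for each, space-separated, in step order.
Step 1: SEND seq=2097 -> out-of-order
Step 2: SEND seq=2209 -> out-of-order
Step 3: SEND seq=2000 -> in-order
Step 4: SEND seq=0 -> in-order

Answer: no no yes yes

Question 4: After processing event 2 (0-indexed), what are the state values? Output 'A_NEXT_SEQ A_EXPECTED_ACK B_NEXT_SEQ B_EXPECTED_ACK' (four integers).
After event 0: A_seq=0 A_ack=2000 B_seq=2097 B_ack=0
After event 1: A_seq=0 A_ack=2000 B_seq=2209 B_ack=0
After event 2: A_seq=0 A_ack=2000 B_seq=2245 B_ack=0

0 2000 2245 0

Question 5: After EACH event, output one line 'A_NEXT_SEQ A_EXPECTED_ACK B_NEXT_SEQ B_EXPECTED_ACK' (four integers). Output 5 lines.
0 2000 2097 0
0 2000 2209 0
0 2000 2245 0
0 2245 2245 0
99 2245 2245 99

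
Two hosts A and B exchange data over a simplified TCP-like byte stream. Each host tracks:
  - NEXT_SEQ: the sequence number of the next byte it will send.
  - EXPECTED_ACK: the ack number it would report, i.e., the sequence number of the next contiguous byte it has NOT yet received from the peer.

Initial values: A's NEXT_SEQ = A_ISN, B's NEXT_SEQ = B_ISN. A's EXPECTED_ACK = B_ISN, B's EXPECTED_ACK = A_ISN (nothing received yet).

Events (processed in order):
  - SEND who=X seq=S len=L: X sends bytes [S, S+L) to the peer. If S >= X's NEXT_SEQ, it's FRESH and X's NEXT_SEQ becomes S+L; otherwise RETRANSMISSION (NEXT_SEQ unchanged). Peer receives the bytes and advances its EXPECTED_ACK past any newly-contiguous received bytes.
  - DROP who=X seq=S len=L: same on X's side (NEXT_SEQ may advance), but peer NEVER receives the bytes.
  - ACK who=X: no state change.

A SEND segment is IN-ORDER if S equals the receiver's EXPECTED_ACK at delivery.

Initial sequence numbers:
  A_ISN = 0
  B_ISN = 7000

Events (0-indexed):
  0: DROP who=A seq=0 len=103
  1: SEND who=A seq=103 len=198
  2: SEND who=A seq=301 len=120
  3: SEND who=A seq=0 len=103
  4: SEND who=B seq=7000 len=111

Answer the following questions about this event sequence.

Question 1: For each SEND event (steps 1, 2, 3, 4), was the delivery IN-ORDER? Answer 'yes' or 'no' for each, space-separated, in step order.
Step 1: SEND seq=103 -> out-of-order
Step 2: SEND seq=301 -> out-of-order
Step 3: SEND seq=0 -> in-order
Step 4: SEND seq=7000 -> in-order

Answer: no no yes yes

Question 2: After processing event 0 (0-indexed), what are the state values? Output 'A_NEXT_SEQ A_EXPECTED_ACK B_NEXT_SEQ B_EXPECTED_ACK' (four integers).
After event 0: A_seq=103 A_ack=7000 B_seq=7000 B_ack=0

103 7000 7000 0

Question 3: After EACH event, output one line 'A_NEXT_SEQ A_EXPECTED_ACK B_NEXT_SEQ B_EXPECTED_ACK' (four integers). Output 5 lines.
103 7000 7000 0
301 7000 7000 0
421 7000 7000 0
421 7000 7000 421
421 7111 7111 421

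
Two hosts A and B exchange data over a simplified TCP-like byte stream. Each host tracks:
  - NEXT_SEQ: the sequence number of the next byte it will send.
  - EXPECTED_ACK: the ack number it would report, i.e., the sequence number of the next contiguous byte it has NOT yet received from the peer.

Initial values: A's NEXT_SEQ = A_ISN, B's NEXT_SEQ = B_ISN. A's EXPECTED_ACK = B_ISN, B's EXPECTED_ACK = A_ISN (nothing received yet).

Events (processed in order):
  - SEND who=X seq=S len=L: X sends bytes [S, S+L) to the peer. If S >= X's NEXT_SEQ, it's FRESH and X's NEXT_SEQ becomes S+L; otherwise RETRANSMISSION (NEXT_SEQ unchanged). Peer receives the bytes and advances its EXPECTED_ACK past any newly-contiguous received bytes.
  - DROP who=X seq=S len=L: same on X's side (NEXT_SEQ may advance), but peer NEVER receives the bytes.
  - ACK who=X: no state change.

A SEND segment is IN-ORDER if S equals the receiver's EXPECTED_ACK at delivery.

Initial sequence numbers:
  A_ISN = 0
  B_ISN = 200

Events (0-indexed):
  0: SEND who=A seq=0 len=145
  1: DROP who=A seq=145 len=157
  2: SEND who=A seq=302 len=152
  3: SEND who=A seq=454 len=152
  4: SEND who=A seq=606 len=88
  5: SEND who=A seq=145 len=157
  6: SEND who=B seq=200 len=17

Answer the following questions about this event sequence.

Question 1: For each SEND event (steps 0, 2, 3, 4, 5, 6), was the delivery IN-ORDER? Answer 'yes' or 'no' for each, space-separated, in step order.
Step 0: SEND seq=0 -> in-order
Step 2: SEND seq=302 -> out-of-order
Step 3: SEND seq=454 -> out-of-order
Step 4: SEND seq=606 -> out-of-order
Step 5: SEND seq=145 -> in-order
Step 6: SEND seq=200 -> in-order

Answer: yes no no no yes yes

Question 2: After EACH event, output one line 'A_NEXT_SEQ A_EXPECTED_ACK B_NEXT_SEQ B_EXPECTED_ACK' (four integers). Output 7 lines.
145 200 200 145
302 200 200 145
454 200 200 145
606 200 200 145
694 200 200 145
694 200 200 694
694 217 217 694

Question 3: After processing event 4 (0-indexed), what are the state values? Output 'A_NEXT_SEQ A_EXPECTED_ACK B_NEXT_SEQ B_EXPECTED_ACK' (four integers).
After event 0: A_seq=145 A_ack=200 B_seq=200 B_ack=145
After event 1: A_seq=302 A_ack=200 B_seq=200 B_ack=145
After event 2: A_seq=454 A_ack=200 B_seq=200 B_ack=145
After event 3: A_seq=606 A_ack=200 B_seq=200 B_ack=145
After event 4: A_seq=694 A_ack=200 B_seq=200 B_ack=145

694 200 200 145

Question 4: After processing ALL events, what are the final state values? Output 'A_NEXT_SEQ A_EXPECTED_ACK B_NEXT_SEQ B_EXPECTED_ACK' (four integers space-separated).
Answer: 694 217 217 694

Derivation:
After event 0: A_seq=145 A_ack=200 B_seq=200 B_ack=145
After event 1: A_seq=302 A_ack=200 B_seq=200 B_ack=145
After event 2: A_seq=454 A_ack=200 B_seq=200 B_ack=145
After event 3: A_seq=606 A_ack=200 B_seq=200 B_ack=145
After event 4: A_seq=694 A_ack=200 B_seq=200 B_ack=145
After event 5: A_seq=694 A_ack=200 B_seq=200 B_ack=694
After event 6: A_seq=694 A_ack=217 B_seq=217 B_ack=694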